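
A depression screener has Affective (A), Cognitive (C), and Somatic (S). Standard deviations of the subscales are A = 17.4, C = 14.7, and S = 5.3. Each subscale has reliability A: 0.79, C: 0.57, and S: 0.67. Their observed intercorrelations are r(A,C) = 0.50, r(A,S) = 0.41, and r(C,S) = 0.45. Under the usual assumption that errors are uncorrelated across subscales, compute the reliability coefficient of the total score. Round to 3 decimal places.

Var(A+C+S) = 17.4² + 14.7² + 5.3² + 2·[17.4·14.7·0.50 + 17.4·5.3·0.41 + 14.7·5.3·0.45] = 546.94 + 401.519 = 948.459.
With uncorrelated errors the cross-covariances are all true-score covariance, so they carry over unchanged; only the diagonal terms shrink to ρᵢσᵢ².
True-score variance = [17.4²·0.79 + 14.7²·0.57 + 5.3²·0.67] + 401.519 = 381.172 + 401.519 = 782.691.
Reliability = 782.691 / 948.459 = 0.825.

0.825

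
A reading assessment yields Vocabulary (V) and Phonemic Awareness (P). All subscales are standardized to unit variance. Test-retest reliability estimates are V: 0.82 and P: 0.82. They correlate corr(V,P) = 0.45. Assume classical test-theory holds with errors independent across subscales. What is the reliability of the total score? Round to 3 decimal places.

Var(V+P) = 2 + 2·[0.45] = 2 + 0.9 = 2.9.
Under uncorrelated errors the observed covariances equal the true-score covariances, so only the own-variance terms attenuate.
True-score variance = [0.82 + 0.82] + 0.9 = 1.64 + 0.9 = 2.54.
Reliability = 2.54 / 2.9 = 0.876.

0.876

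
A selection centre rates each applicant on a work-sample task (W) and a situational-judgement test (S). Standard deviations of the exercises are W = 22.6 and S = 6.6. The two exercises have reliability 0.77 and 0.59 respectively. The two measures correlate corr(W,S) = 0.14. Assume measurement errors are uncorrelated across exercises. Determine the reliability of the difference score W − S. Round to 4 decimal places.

Var(W−S) = 22.6² + 6.6² − 2·22.6·6.6·0.14 = 554.32 − 41.7648 = 512.555.
Under uncorrelated errors the observed covariances equal the true-score covariances, so only the own-variance terms attenuate.
True-score variance = [22.6²·0.77 + 6.6²·0.59] − 41.7648 = 418.986 − 41.7648 = 377.221.
Reliability = 377.221 / 512.555 = 0.7360.

0.7360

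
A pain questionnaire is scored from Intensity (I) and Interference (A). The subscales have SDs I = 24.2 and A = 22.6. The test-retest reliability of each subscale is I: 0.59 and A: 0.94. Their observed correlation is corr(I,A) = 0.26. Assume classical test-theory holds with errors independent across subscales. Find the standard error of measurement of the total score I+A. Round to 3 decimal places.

Var(total) = 1096.4 + 284.398 = 1380.8.
True-score variance = 825.642 + 284.398 = 1110.04, so reliability = 0.8039.
Error variance = 1380.8 − 1110.04 = 270.758; SEM = √270.758 = 16.455.

16.455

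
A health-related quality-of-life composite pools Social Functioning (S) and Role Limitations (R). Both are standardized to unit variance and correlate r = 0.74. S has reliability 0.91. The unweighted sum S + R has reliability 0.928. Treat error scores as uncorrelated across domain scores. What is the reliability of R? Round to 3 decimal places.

0.839

Var(S+R) = 2 + 2·0.74 = 3.480.
True-score variance = ρ_S + ρ_R + 2·0.74, so 0.928 = (0.91 + ρ_R + 1.48) / 3.480.
ρ_R = 0.928·3.480 − 0.91 − 1.48 = 0.839.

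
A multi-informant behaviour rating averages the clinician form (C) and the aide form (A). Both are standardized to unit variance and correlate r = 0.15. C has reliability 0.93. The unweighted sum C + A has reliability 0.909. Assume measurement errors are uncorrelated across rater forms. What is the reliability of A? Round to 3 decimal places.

Var(C+A) = 2 + 2·0.15 = 2.300.
True-score variance = ρ_C + ρ_A + 2·0.15, so 0.909 = (0.93 + ρ_A + 0.30) / 2.300.
ρ_A = 0.909·2.300 − 0.93 − 0.30 = 0.861.

0.861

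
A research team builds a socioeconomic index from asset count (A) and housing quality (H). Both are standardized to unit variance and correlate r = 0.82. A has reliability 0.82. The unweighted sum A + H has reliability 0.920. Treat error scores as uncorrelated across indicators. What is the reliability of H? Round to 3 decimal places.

Var(A+H) = 2 + 2·0.82 = 3.640.
True-score variance = ρ_A + ρ_H + 2·0.82, so 0.920 = (0.82 + ρ_H + 1.64) / 3.640.
ρ_H = 0.920·3.640 − 0.82 − 1.64 = 0.889.

0.889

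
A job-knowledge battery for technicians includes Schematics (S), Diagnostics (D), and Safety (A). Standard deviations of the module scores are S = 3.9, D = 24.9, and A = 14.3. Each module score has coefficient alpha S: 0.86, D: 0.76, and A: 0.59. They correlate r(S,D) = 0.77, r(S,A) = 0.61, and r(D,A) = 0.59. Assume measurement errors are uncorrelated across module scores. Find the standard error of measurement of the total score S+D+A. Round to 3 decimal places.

Var(total) = 839.71 + 637.751 = 1477.46.
True-score variance = 604.937 + 637.751 = 1242.69, so reliability = 0.8411.
Error variance = 1477.46 − 1242.69 = 234.773; SEM = √234.773 = 15.322.

15.322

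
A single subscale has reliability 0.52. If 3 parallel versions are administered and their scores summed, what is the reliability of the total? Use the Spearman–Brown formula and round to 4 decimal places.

0.7647

ρ_k = kρ / (1 + (k−1)ρ) = 3·0.52 / (1 + 2·0.52) = 1.560 / 2.040 = 0.7647.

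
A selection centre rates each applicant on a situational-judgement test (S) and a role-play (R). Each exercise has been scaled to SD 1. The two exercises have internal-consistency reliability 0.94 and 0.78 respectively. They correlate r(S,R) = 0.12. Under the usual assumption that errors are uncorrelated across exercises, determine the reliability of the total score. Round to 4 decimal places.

Var(S+R) = 2 + 2·[0.12] = 2 + 0.24 = 2.24.
With uncorrelated errors the cross-covariances are all true-score covariance, so they carry over unchanged; only the diagonal terms shrink to ρᵢσᵢ².
True-score variance = [0.94 + 0.78] + 0.24 = 1.72 + 0.24 = 1.96.
Reliability = 1.96 / 2.24 = 0.8750.

0.8750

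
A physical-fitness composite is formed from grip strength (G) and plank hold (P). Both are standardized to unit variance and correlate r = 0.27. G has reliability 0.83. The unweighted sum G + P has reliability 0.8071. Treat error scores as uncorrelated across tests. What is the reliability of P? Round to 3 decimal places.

Var(G+P) = 2 + 2·0.27 = 2.540.
True-score variance = ρ_G + ρ_P + 2·0.27, so 0.8071 = (0.83 + ρ_P + 0.54) / 2.540.
ρ_P = 0.8071·2.540 − 0.83 − 0.54 = 0.680.

0.680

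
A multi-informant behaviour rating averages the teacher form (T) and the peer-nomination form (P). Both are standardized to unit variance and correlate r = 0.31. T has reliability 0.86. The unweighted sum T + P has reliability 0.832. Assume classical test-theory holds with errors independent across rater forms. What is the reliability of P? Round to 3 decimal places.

Var(T+P) = 2 + 2·0.31 = 2.620.
True-score variance = ρ_T + ρ_P + 2·0.31, so 0.832 = (0.86 + ρ_P + 0.62) / 2.620.
ρ_P = 0.832·2.620 − 0.86 − 0.62 = 0.700.

0.700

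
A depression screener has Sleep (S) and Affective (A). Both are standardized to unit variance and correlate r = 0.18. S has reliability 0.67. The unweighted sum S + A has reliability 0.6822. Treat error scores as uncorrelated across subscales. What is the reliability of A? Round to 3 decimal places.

0.580

Var(S+A) = 2 + 2·0.18 = 2.360.
True-score variance = ρ_S + ρ_A + 2·0.18, so 0.6822 = (0.67 + ρ_A + 0.36) / 2.360.
ρ_A = 0.6822·2.360 − 0.67 − 0.36 = 0.580.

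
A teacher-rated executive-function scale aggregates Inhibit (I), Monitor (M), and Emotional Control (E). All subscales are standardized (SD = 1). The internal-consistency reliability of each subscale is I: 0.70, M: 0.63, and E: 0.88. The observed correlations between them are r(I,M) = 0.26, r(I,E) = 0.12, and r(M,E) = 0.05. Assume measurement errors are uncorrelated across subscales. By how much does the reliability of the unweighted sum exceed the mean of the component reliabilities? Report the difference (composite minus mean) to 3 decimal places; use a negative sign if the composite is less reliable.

0.059

Var(sum) = 3 + 0.86 = 3.86; true-score variance = 2.21 + 0.86 = 3.07; composite reliability = 0.7953.
Mean component reliability = 0.7367.
Difference = 0.7953 − 0.7367 = 0.059.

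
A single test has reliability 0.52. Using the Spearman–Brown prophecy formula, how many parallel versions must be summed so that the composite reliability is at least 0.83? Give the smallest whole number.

5

k ≥ ρ*(1−ρ₁)/(ρ₁(1−ρ*)) = 0.83·0.48 / (0.52·0.17) = 4.507.
Smallest integer k = 5.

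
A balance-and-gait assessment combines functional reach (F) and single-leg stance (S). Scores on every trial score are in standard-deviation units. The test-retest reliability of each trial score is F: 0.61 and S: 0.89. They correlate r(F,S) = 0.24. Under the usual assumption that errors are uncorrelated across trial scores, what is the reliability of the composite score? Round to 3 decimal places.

0.798

Var(F+S) = 2 + 2·[0.24] = 2 + 0.48 = 2.48.
Under uncorrelated errors the observed covariances equal the true-score covariances, so only the own-variance terms attenuate.
True-score variance = [0.61 + 0.89] + 0.48 = 1.5 + 0.48 = 1.98.
Reliability = 1.98 / 2.48 = 0.798.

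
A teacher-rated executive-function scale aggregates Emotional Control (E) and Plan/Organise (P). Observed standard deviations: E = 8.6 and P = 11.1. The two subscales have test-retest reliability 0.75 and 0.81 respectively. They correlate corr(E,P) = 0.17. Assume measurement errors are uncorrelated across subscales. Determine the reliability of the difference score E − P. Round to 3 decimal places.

Var(E−P) = 8.6² + 11.1² − 2·8.6·11.1·0.17 = 197.17 − 32.4564 = 164.714.
With uncorrelated errors the cross-covariances are all true-score covariance, so they carry over unchanged; only the diagonal terms shrink to ρᵢσᵢ².
True-score variance = [8.6²·0.75 + 11.1²·0.81] − 32.4564 = 155.27 − 32.4564 = 122.814.
Reliability = 122.814 / 164.714 = 0.746.

0.746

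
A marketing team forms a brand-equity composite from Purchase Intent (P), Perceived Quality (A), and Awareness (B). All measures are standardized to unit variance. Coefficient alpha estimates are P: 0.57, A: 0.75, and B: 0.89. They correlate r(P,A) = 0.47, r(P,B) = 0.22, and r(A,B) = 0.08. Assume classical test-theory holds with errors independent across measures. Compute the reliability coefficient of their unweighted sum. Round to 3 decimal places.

Var(P+A+B) = 3 + 2·[0.47 + 0.22 + 0.08] = 3 + 1.54 = 4.54.
With uncorrelated errors the cross-covariances are all true-score covariance, so they carry over unchanged; only the diagonal terms shrink to ρᵢσᵢ².
True-score variance = [0.57 + 0.75 + 0.89] + 1.54 = 2.21 + 1.54 = 3.75.
Reliability = 3.75 / 4.54 = 0.826.

0.826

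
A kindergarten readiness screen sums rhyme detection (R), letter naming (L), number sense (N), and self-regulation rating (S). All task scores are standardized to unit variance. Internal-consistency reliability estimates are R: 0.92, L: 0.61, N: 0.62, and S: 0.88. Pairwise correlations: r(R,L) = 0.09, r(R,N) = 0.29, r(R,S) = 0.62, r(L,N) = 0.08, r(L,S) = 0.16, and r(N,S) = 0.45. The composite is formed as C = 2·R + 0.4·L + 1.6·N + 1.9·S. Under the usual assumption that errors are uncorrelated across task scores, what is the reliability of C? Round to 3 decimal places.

Var(C) = 2² + 0.4² + 1.6² + 1.9² + 2·[0.8·0.09 + 3.2·0.29 + 3.8·0.62 + 0.64·0.08 + 0.76·0.16 + 3.04·0.45] = 10.33 + 9.7936 = 20.1236.
Because errors are independent across components, Cov(Tᵢ,Tⱼ) = Cov(Xᵢ,Xⱼ); the off-diagonal part of the true-score variance is the same as above.
True-score variance = [2²·0.92 + 0.4²·0.61 + 1.6²·0.62 + 1.9²·0.88] + 9.7936 = 8.5416 + 9.7936 = 18.3352.
Reliability = 18.3352 / 20.1236 = 0.911.

0.911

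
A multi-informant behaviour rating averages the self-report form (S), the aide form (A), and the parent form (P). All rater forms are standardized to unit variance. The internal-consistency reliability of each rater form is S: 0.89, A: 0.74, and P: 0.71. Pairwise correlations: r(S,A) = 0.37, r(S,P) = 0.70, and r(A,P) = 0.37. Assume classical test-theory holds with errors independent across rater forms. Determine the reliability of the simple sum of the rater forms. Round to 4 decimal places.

0.8878

Var(S+A+P) = 3 + 2·[0.37 + 0.70 + 0.37] = 3 + 2.88 = 5.88.
With uncorrelated errors the cross-covariances are all true-score covariance, so they carry over unchanged; only the diagonal terms shrink to ρᵢσᵢ².
True-score variance = [0.89 + 0.74 + 0.71] + 2.88 = 2.34 + 2.88 = 5.22.
Reliability = 5.22 / 5.88 = 0.8878.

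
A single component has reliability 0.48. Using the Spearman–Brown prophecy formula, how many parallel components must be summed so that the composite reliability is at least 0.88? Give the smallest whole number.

k ≥ ρ*(1−ρ₁)/(ρ₁(1−ρ*)) = 0.88·0.52 / (0.48·0.12) = 7.944.
Smallest integer k = 8.

8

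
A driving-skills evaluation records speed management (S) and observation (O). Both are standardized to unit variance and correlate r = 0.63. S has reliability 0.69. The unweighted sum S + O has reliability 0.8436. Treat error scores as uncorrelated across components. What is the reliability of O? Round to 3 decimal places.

0.800

Var(S+O) = 2 + 2·0.63 = 3.260.
True-score variance = ρ_S + ρ_O + 2·0.63, so 0.8436 = (0.69 + ρ_O + 1.26) / 3.260.
ρ_O = 0.8436·3.260 − 0.69 − 1.26 = 0.800.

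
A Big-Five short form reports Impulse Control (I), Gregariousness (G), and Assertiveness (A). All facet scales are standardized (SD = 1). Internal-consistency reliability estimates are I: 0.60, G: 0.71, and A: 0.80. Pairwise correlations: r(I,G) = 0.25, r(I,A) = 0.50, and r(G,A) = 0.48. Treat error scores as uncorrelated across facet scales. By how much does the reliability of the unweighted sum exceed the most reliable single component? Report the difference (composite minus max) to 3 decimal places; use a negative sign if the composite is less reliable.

0.037

Var(sum) = 3 + 2.46 = 5.46; true-score variance = 2.11 + 2.46 = 4.57; composite reliability = 0.8370.
Max component reliability = 0.8000.
Difference = 0.8370 − 0.8000 = 0.037.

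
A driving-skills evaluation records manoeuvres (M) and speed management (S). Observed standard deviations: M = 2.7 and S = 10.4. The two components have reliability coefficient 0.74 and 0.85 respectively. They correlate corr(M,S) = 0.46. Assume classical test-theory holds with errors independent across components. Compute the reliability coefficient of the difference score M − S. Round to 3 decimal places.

Var(M−S) = 2.7² + 10.4² − 2·2.7·10.4·0.46 = 115.45 − 25.8336 = 89.6164.
Because errors are independent across components, Cov(Tᵢ,Tⱼ) = Cov(Xᵢ,Xⱼ); the off-diagonal part of the true-score variance is the same as above.
True-score variance = [2.7²·0.74 + 10.4²·0.85] − 25.8336 = 97.3306 − 25.8336 = 71.497.
Reliability = 71.497 / 89.6164 = 0.798.

0.798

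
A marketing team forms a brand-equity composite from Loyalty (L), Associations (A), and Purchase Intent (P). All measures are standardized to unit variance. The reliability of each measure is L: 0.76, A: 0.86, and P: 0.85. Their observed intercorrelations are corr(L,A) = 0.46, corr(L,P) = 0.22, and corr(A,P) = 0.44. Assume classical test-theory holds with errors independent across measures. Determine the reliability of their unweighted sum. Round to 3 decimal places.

0.899

Var(L+A+P) = 3 + 2·[0.46 + 0.22 + 0.44] = 3 + 2.24 = 5.24.
With uncorrelated errors the cross-covariances are all true-score covariance, so they carry over unchanged; only the diagonal terms shrink to ρᵢσᵢ².
True-score variance = [0.76 + 0.86 + 0.85] + 2.24 = 2.47 + 2.24 = 4.71.
Reliability = 4.71 / 5.24 = 0.899.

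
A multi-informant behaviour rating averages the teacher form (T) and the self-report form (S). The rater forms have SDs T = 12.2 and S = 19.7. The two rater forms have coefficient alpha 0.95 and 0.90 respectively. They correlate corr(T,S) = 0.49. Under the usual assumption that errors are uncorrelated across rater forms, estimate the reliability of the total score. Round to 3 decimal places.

0.940

Var(T+S) = 12.2² + 19.7² + 2·[12.2·19.7·0.49] = 536.93 + 235.533 = 772.463.
Because errors are independent across components, Cov(Tᵢ,Tⱼ) = Cov(Xᵢ,Xⱼ); the off-diagonal part of the true-score variance is the same as above.
True-score variance = [12.2²·0.95 + 19.7²·0.90] + 235.533 = 490.679 + 235.533 = 726.212.
Reliability = 726.212 / 772.463 = 0.940.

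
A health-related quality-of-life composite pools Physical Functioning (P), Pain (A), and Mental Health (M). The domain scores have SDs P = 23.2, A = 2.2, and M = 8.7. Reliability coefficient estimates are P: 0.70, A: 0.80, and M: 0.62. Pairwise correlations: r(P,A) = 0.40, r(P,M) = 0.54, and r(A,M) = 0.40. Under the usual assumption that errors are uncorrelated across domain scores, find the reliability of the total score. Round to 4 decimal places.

0.7859

Var(P+A+M) = 23.2² + 2.2² + 8.7² + 2·[23.2·2.2·0.40 + 23.2·8.7·0.54 + 2.2·8.7·0.40] = 618.77 + 274.131 = 892.901.
Because errors are independent across components, Cov(Tᵢ,Tⱼ) = Cov(Xᵢ,Xⱼ); the off-diagonal part of the true-score variance is the same as above.
True-score variance = [23.2²·0.70 + 2.2²·0.80 + 8.7²·0.62] + 274.131 = 427.568 + 274.131 = 701.699.
Reliability = 701.699 / 892.901 = 0.7859.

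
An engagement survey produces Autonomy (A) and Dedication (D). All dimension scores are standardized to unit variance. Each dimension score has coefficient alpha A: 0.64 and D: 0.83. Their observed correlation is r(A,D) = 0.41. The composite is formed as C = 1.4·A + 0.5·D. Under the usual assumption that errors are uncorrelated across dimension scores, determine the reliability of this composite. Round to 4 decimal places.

Var(C) = 1.4² + 0.5² + 2·[0.7·0.41] = 2.21 + 0.574 = 2.784.
With uncorrelated errors the cross-covariances are all true-score covariance, so they carry over unchanged; only the diagonal terms shrink to ρᵢσᵢ².
True-score variance = [1.4²·0.64 + 0.5²·0.83] + 0.574 = 1.4619 + 0.574 = 2.0359.
Reliability = 2.0359 / 2.784 = 0.7313.

0.7313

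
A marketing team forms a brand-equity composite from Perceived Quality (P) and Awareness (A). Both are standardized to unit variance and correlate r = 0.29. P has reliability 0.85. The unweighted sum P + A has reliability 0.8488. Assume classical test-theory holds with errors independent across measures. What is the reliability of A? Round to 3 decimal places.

0.760

Var(P+A) = 2 + 2·0.29 = 2.580.
True-score variance = ρ_P + ρ_A + 2·0.29, so 0.8488 = (0.85 + ρ_A + 0.58) / 2.580.
ρ_A = 0.8488·2.580 − 0.85 − 0.58 = 0.760.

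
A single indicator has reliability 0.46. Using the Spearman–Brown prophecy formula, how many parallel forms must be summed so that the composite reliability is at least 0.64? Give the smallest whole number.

3

k ≥ ρ*(1−ρ₁)/(ρ₁(1−ρ*)) = 0.64·0.54 / (0.46·0.36) = 2.087.
Smallest integer k = 3.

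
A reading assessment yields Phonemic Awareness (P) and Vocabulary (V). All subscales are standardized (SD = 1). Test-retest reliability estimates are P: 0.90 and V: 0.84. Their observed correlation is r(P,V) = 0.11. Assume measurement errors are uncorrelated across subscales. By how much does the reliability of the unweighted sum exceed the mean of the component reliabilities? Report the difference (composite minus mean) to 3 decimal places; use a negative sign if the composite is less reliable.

0.013

Var(sum) = 2 + 0.22 = 2.22; true-score variance = 1.74 + 0.22 = 1.96; composite reliability = 0.8829.
Mean component reliability = 0.8700.
Difference = 0.8829 − 0.8700 = 0.013.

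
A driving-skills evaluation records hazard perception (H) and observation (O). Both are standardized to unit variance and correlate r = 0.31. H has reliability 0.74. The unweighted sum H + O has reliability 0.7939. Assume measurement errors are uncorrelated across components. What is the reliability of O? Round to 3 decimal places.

0.720

Var(H+O) = 2 + 2·0.31 = 2.620.
True-score variance = ρ_H + ρ_O + 2·0.31, so 0.7939 = (0.74 + ρ_O + 0.62) / 2.620.
ρ_O = 0.7939·2.620 − 0.74 − 0.62 = 0.720.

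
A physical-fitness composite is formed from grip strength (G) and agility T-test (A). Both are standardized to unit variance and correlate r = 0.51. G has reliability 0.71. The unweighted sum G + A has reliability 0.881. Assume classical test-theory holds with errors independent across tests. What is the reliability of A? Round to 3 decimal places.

0.931

Var(G+A) = 2 + 2·0.51 = 3.020.
True-score variance = ρ_G + ρ_A + 2·0.51, so 0.881 = (0.71 + ρ_A + 1.02) / 3.020.
ρ_A = 0.881·3.020 − 0.71 − 1.02 = 0.931.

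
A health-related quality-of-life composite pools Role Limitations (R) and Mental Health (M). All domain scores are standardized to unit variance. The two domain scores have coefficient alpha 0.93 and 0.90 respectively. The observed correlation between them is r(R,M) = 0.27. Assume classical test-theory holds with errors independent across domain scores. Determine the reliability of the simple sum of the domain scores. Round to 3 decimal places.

Var(R+M) = 2 + 2·[0.27] = 2 + 0.54 = 2.54.
Because errors are independent across components, Cov(Tᵢ,Tⱼ) = Cov(Xᵢ,Xⱼ); the off-diagonal part of the true-score variance is the same as above.
True-score variance = [0.93 + 0.90] + 0.54 = 1.83 + 0.54 = 2.37.
Reliability = 2.37 / 2.54 = 0.933.

0.933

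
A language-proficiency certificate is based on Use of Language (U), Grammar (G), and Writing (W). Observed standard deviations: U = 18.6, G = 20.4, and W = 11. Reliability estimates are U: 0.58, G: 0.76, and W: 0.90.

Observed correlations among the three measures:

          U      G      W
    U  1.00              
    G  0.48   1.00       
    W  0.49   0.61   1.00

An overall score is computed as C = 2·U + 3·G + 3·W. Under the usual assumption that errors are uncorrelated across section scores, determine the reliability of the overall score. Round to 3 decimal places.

Var(C) = 2²·18.6² + 3²·20.4² + 3²·11² + 2·[6·18.6·20.4·0.48 + 6·18.6·11·0.49 + 9·20.4·11·0.61] = 6218.28 + 5852.53 = 12070.8.
Because errors are independent across components, Cov(Tᵢ,Tⱼ) = Cov(Xᵢ,Xⱼ); the off-diagonal part of the true-score variance is the same as above.
True-score variance = [2²·18.6²·0.58 + 3²·20.4²·0.76 + 3²·11²·0.90] + 5852.53 = 4629.26 + 5852.53 = 10481.8.
Reliability = 10481.8 / 12070.8 = 0.868.

0.868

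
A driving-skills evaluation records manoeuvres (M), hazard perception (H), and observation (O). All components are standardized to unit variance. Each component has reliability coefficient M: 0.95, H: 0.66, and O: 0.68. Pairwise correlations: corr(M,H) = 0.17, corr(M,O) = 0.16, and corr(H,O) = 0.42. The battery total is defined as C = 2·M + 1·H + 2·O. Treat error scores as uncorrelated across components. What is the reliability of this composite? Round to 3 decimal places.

Var(C) = 2² + 1 + 2² + 2·[2·0.17 + 4·0.16 + 2·0.42] = 9 + 3.64 = 12.64.
With uncorrelated errors the cross-covariances are all true-score covariance, so they carry over unchanged; only the diagonal terms shrink to ρᵢσᵢ².
True-score variance = [2²·0.95 + 0.66 + 2²·0.68] + 3.64 = 7.18 + 3.64 = 10.82.
Reliability = 10.82 / 12.64 = 0.856.

0.856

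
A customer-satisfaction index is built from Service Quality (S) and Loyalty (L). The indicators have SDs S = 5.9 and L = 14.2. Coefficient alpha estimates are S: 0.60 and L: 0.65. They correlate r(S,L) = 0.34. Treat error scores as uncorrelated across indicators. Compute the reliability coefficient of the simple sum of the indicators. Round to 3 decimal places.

Var(S+L) = 5.9² + 14.2² + 2·[5.9·14.2·0.34] = 236.45 + 56.9704 = 293.42.
Under uncorrelated errors the observed covariances equal the true-score covariances, so only the own-variance terms attenuate.
True-score variance = [5.9²·0.60 + 14.2²·0.65] + 56.9704 = 151.952 + 56.9704 = 208.922.
Reliability = 208.922 / 293.42 = 0.712.

0.712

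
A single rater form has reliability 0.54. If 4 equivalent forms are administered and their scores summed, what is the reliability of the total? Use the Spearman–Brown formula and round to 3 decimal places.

ρ_k = kρ / (1 + (k−1)ρ) = 4·0.54 / (1 + 3·0.54) = 2.160 / 2.620 = 0.824.

0.824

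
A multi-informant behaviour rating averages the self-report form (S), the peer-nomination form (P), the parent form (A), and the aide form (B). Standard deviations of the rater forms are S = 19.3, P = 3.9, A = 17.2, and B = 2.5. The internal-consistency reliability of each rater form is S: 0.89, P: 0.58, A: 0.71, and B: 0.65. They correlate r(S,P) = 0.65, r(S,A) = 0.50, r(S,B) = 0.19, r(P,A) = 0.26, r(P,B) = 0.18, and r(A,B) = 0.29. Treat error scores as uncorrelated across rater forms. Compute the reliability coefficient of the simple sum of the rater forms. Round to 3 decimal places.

0.887

Var(S+P+A+B) = 19.3² + 3.9² + 17.2² + 2.5² + 2·[19.3·3.9·0.65 + 19.3·17.2·0.50 + 19.3·2.5·0.19 + 3.9·17.2·0.26 + 3.9·2.5·0.18 + 17.2·2.5·0.29] = 689.79 + 511.478 = 1201.27.
Under uncorrelated errors the observed covariances equal the true-score covariances, so only the own-variance terms attenuate.
True-score variance = [19.3²·0.89 + 3.9²·0.58 + 17.2²·0.71 + 2.5²·0.65] + 511.478 = 554.447 + 511.478 = 1065.92.
Reliability = 1065.92 / 1201.27 = 0.887.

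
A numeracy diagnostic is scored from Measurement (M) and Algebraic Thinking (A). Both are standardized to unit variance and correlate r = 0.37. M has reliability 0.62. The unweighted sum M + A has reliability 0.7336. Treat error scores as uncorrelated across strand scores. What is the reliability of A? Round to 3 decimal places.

Var(M+A) = 2 + 2·0.37 = 2.740.
True-score variance = ρ_M + ρ_A + 2·0.37, so 0.7336 = (0.62 + ρ_A + 0.74) / 2.740.
ρ_A = 0.7336·2.740 − 0.62 − 0.74 = 0.650.

0.650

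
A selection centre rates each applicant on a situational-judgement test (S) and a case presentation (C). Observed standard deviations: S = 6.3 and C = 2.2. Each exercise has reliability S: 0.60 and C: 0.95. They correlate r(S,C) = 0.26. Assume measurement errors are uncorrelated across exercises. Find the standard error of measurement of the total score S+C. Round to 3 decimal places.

Var(total) = 44.53 + 7.2072 = 51.7372.
True-score variance = 28.412 + 7.2072 = 35.6192, so reliability = 0.6885.
Error variance = 51.7372 − 35.6192 = 16.118; SEM = √16.118 = 4.015.

4.015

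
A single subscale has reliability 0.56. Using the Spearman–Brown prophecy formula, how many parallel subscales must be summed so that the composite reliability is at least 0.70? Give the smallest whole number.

2

k ≥ ρ*(1−ρ₁)/(ρ₁(1−ρ*)) = 0.70·0.44 / (0.56·0.30) = 1.833.
Smallest integer k = 2.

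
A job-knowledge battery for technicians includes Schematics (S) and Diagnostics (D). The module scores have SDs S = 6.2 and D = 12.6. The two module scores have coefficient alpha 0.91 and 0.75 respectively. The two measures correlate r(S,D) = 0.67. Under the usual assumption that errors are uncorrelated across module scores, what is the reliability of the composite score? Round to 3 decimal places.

0.857

Var(S+D) = 6.2² + 12.6² + 2·[6.2·12.6·0.67] = 197.2 + 104.681 = 301.881.
Because errors are independent across components, Cov(Tᵢ,Tⱼ) = Cov(Xᵢ,Xⱼ); the off-diagonal part of the true-score variance is the same as above.
True-score variance = [6.2²·0.91 + 12.6²·0.75] + 104.681 = 154.05 + 104.681 = 258.731.
Reliability = 258.731 / 301.881 = 0.857.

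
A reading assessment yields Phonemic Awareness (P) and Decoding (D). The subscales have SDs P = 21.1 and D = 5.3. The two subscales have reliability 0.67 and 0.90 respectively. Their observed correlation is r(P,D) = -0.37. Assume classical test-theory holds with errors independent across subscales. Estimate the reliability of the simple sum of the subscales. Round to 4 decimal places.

0.6166

Var(P+D) = 21.1² + 5.3² + 2·[21.1·5.3·(-0.37)] = 473.3 − 82.7542 = 390.546.
Under uncorrelated errors the observed covariances equal the true-score covariances, so only the own-variance terms attenuate.
True-score variance = [21.1²·0.67 + 5.3²·0.90] − 82.7542 = 323.572 − 82.7542 = 240.818.
Reliability = 240.818 / 390.546 = 0.6166.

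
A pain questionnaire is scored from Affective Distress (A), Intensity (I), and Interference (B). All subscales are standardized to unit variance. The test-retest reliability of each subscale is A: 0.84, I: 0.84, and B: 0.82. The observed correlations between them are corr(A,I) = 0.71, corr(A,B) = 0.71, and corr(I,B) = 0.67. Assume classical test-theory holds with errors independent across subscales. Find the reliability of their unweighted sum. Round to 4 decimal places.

Var(A+I+B) = 3 + 2·[0.71 + 0.71 + 0.67] = 3 + 4.18 = 7.18.
With uncorrelated errors the cross-covariances are all true-score covariance, so they carry over unchanged; only the diagonal terms shrink to ρᵢσᵢ².
True-score variance = [0.84 + 0.84 + 0.82] + 4.18 = 2.5 + 4.18 = 6.68.
Reliability = 6.68 / 7.18 = 0.9304.

0.9304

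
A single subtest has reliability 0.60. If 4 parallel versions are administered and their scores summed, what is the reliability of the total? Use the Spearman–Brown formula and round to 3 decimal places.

ρ_k = kρ / (1 + (k−1)ρ) = 4·0.60 / (1 + 3·0.60) = 2.400 / 2.800 = 0.857.

0.857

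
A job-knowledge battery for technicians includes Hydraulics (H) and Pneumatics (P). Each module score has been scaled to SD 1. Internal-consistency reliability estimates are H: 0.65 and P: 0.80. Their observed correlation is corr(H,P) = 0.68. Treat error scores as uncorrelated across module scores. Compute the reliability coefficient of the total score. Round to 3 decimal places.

0.836

Var(H+P) = 2 + 2·[0.68] = 2 + 1.36 = 3.36.
With uncorrelated errors the cross-covariances are all true-score covariance, so they carry over unchanged; only the diagonal terms shrink to ρᵢσᵢ².
True-score variance = [0.65 + 0.80] + 1.36 = 1.45 + 1.36 = 2.81.
Reliability = 2.81 / 3.36 = 0.836.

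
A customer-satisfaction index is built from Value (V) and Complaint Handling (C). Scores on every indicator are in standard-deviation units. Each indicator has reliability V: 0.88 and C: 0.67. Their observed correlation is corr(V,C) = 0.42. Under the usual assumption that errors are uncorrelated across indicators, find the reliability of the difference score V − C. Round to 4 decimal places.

Var(V−C) = 1 + 1 − 2·0.42 = 2 − 0.84 = 1.16.
With uncorrelated errors the cross-covariances are all true-score covariance, so they carry over unchanged; only the diagonal terms shrink to ρᵢσᵢ².
True-score variance = [0.88 + 0.67] − 0.84 = 1.55 − 0.84 = 0.71.
Reliability = 0.71 / 1.16 = 0.6121.

0.6121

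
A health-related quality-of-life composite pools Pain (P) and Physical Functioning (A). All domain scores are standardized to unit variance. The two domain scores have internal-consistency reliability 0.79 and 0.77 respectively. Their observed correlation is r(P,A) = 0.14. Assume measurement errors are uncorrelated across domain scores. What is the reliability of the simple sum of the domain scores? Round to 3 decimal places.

Var(P+A) = 2 + 2·[0.14] = 2 + 0.28 = 2.28.
Because errors are independent across components, Cov(Tᵢ,Tⱼ) = Cov(Xᵢ,Xⱼ); the off-diagonal part of the true-score variance is the same as above.
True-score variance = [0.79 + 0.77] + 0.28 = 1.56 + 0.28 = 1.84.
Reliability = 1.84 / 2.28 = 0.807.

0.807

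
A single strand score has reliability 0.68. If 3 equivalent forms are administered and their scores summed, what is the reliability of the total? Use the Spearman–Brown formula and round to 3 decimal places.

0.864

ρ_k = kρ / (1 + (k−1)ρ) = 3·0.68 / (1 + 2·0.68) = 2.040 / 2.360 = 0.864.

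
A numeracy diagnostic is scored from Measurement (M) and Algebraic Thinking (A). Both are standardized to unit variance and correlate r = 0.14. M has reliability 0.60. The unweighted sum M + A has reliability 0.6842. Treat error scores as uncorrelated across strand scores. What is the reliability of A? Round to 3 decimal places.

Var(M+A) = 2 + 2·0.14 = 2.280.
True-score variance = ρ_M + ρ_A + 2·0.14, so 0.6842 = (0.60 + ρ_A + 0.28) / 2.280.
ρ_A = 0.6842·2.280 − 0.60 − 0.28 = 0.680.

0.680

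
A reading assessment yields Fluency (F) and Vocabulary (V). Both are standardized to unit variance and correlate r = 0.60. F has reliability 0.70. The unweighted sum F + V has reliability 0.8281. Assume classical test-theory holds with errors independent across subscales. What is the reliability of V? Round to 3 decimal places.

0.750

Var(F+V) = 2 + 2·0.60 = 3.200.
True-score variance = ρ_F + ρ_V + 2·0.60, so 0.8281 = (0.70 + ρ_V + 1.20) / 3.200.
ρ_V = 0.8281·3.200 − 0.70 − 1.20 = 0.750.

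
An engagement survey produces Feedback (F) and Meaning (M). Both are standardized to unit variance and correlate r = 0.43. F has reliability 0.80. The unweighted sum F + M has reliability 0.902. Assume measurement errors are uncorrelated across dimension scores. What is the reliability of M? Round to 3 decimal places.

Var(F+M) = 2 + 2·0.43 = 2.860.
True-score variance = ρ_F + ρ_M + 2·0.43, so 0.902 = (0.80 + ρ_M + 0.86) / 2.860.
ρ_M = 0.902·2.860 − 0.80 − 0.86 = 0.920.

0.920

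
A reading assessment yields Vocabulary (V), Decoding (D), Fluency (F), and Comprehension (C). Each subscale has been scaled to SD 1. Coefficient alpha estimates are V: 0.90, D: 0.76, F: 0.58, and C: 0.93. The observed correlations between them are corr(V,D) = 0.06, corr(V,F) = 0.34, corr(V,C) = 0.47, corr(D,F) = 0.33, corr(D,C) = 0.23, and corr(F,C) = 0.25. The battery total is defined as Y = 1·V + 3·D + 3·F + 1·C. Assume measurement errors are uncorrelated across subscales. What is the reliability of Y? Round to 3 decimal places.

0.810

Var(Y) = 1 + 3² + 3² + 1 + 2·[3·0.06 + 3·0.34 + 0.47 + 9·0.33 + 3·0.23 + 3·0.25] = 20 + 12.16 = 32.16.
With uncorrelated errors the cross-covariances are all true-score covariance, so they carry over unchanged; only the diagonal terms shrink to ρᵢσᵢ².
True-score variance = [0.90 + 3²·0.76 + 3²·0.58 + 0.93] + 12.16 = 13.89 + 12.16 = 26.05.
Reliability = 26.05 / 32.16 = 0.810.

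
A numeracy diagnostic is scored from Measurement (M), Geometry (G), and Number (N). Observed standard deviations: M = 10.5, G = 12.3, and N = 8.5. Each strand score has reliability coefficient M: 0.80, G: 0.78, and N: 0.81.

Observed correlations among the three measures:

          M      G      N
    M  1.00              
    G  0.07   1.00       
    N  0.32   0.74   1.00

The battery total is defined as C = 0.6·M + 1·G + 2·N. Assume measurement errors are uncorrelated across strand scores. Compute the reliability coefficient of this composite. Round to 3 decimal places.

0.889

Var(C) = 0.6²·10.5² + 12.3² + 2²·8.5² + 2·[0.6·10.5·12.3·0.07 + 1.2·10.5·8.5·0.32 + 2·12.3·8.5·0.74] = 479.98 + 388.861 = 868.841.
Under uncorrelated errors the observed covariances equal the true-score covariances, so only the own-variance terms attenuate.
True-score variance = [0.6²·10.5²·0.80 + 12.3²·0.78 + 2²·8.5²·0.81] + 388.861 = 383.848 + 388.861 = 772.709.
Reliability = 772.709 / 868.841 = 0.889.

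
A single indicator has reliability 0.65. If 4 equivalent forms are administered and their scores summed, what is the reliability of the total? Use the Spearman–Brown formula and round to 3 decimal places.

0.881

ρ_k = kρ / (1 + (k−1)ρ) = 4·0.65 / (1 + 3·0.65) = 2.600 / 2.950 = 0.881.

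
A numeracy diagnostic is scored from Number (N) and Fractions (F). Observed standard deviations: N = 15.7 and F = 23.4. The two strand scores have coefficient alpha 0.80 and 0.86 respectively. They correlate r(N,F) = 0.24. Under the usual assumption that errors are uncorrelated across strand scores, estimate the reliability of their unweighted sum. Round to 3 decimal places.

0.870

Var(N+F) = 15.7² + 23.4² + 2·[15.7·23.4·0.24] = 794.05 + 176.342 = 970.392.
Under uncorrelated errors the observed covariances equal the true-score covariances, so only the own-variance terms attenuate.
True-score variance = [15.7²·0.80 + 23.4²·0.86] + 176.342 = 668.094 + 176.342 = 844.436.
Reliability = 844.436 / 970.392 = 0.870.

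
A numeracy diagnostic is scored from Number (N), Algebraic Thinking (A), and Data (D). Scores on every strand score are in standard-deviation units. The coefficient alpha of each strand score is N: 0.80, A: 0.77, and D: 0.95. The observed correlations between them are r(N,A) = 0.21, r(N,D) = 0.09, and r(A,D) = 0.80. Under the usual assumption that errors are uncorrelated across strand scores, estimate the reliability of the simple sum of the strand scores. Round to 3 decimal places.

0.908

Var(N+A+D) = 3 + 2·[0.21 + 0.09 + 0.80] = 3 + 2.2 = 5.2.
Under uncorrelated errors the observed covariances equal the true-score covariances, so only the own-variance terms attenuate.
True-score variance = [0.80 + 0.77 + 0.95] + 2.2 = 2.52 + 2.2 = 4.72.
Reliability = 4.72 / 5.2 = 0.908.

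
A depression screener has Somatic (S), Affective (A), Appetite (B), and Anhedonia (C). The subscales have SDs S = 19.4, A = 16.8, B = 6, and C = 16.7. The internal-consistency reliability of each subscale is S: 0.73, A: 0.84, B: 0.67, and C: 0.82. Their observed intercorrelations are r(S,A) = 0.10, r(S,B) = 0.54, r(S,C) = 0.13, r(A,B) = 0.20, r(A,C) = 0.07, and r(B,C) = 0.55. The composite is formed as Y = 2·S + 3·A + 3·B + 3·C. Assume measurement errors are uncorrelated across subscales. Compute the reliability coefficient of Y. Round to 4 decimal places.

Var(Y) = 2²·19.4² + 3²·16.8² + 3²·6² + 3²·16.7² + 2·[6·19.4·16.8·0.10 + 6·19.4·6·0.54 + 6·19.4·16.7·0.13 + 9·16.8·6·0.20 + 9·16.8·16.7·0.07 + 9·6·16.7·0.55] = 6879.61 + 3359.15 = 10238.8.
Because errors are independent across components, Cov(Tᵢ,Tⱼ) = Cov(Xᵢ,Xⱼ); the off-diagonal part of the true-score variance is the same as above.
True-score variance = [2²·19.4²·0.73 + 3²·16.8²·0.84 + 3²·6²·0.67 + 3²·16.7²·0.82] + 3359.15 = 5507.99 + 3359.15 = 8867.14.
Reliability = 8867.14 / 10238.8 = 0.8660.

0.8660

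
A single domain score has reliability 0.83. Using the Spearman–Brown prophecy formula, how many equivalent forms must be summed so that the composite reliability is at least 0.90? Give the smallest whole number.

k ≥ ρ*(1−ρ₁)/(ρ₁(1−ρ*)) = 0.90·0.17 / (0.83·0.10) = 1.843.
Smallest integer k = 2.

2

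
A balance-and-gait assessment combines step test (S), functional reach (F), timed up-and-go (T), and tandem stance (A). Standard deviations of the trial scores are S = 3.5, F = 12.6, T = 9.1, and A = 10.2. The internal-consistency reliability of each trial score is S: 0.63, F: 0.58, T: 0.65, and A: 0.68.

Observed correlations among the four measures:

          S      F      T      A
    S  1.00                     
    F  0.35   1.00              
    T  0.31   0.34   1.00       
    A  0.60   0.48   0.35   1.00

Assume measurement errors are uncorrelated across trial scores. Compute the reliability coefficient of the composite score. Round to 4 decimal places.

Var(S+F+T+A) = 3.5² + 12.6² + 9.1² + 10.2² + 2·[3.5·12.6·0.35 + 3.5·9.1·0.31 + 3.5·10.2·0.60 + 12.6·9.1·0.34 + 12.6·10.2·0.48 + 9.1·10.2·0.35] = 357.86 + 359.779 = 717.639.
Because errors are independent across components, Cov(Tᵢ,Tⱼ) = Cov(Xᵢ,Xⱼ); the off-diagonal part of the true-score variance is the same as above.
True-score variance = [3.5²·0.63 + 12.6²·0.58 + 9.1²·0.65 + 10.2²·0.68] + 359.779 = 224.372 + 359.779 = 584.151.
Reliability = 584.151 / 717.639 = 0.8140.

0.8140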